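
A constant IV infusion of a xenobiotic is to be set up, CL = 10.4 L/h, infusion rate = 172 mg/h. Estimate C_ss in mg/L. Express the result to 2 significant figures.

17 mg/L

At steady state Css = R₀ / CL = 172 / 10.40 = 16.54 mg/L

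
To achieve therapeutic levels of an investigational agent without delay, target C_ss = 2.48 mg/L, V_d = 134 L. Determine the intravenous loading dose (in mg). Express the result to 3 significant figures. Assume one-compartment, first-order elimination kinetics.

LD = Css × Vd = 2.48 × 134 = 332.3 mg

332 mg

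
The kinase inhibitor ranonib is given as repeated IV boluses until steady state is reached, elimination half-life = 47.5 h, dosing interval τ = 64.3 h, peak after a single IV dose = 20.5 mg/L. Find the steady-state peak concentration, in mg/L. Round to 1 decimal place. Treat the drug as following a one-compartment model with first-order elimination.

33.7 mg/L

k = ln2 / t½ = 0.693147 / 47.5 = 0.01459 h⁻¹
e^(−kτ) = e^(−0.01459 × 64.3) = 0.3914
Accumulation ratio R = 1 / (1 − e^(−kτ)) = 1 / (1 − 0.3914) = 1.643
Steady-state peak = C₀ × R = 20.5 × 1.643 = 33.68 mg/L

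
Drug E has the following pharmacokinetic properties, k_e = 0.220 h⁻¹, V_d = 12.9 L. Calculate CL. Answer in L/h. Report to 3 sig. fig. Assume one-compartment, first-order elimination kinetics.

2.84 L/h

CL = k × Vd = 0.220 × 12.9 = 2.838 L/h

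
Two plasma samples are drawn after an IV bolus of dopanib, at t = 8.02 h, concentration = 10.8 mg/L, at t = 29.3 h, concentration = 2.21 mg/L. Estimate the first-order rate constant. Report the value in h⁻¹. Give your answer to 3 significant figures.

0.0746 h⁻¹

k = ln(C₁/C₂) / (t₂ − t₁) = ln(10.8/2.21) / (29.3 − 8.02)
  = 1.587 / 21.28 = 0.07458 h⁻¹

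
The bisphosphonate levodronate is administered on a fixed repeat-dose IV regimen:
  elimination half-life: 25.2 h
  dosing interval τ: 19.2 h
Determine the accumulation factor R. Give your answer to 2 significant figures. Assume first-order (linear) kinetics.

2.4

k = ln2 / t½ = 0.693147 / 25.2 = 0.02751 h⁻¹
e^(−kτ) = e^(−0.02751 × 19.2) = 0.5897
Accumulation ratio R = 1 / (1 − e^(−kτ)) = 1 / (1 − 0.5897) = 2.437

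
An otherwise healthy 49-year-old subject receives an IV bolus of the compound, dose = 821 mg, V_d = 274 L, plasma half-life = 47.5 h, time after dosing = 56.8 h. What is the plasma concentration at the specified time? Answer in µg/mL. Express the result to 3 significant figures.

C₀ = Dose / Vd = 821.0 / 274 = 2.996 mg/L
k = ln2 / t½ = 0.693147 / 47.5 = 0.01459 h⁻¹
C = C₀ · e^(−k·t) = 2.996 × e^(−0.01459 × 56.8)
  = 2.996 × 0.4366 = 1.308 mg/L
(1.308 mg/L = 1.308 µg/mL)

1.31 µg/mL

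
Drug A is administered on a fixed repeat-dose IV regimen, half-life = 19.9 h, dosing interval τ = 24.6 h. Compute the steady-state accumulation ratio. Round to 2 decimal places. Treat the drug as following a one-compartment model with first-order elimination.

1.74

k = ln2 / t½ = 0.693147 / 19.9 = 0.03483 h⁻¹
e^(−kτ) = e^(−0.03483 × 24.6) = 0.4245
Accumulation ratio R = 1 / (1 − e^(−kτ)) = 1 / (1 − 0.4245) = 1.738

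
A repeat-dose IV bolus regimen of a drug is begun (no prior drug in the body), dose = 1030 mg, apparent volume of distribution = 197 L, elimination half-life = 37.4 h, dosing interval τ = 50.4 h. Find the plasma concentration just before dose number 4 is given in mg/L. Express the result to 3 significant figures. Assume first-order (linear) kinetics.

C₀ per dose = Dose / Vd = 1030 / 197 = 5.228 mg/L
k = ln2 / t½ = 0.693147 / 37.4 = 0.01853 h⁻¹
Fraction remaining after one interval: r = e^(−kτ) = e^(−0.01853 × 50.4) = 0.3930
Before dose 4, 3 doses have been given (aged 1τ, 2τ, 3τ).
C_trough = C₀ × (r + r² + … + r^3) = C₀ × r(1−r^3)/(1−r)
        = 5.228 × 0.3930 × (1 − 0.06070) / (1 − 0.3930) = 3.179 mg/L

3.18 mg/L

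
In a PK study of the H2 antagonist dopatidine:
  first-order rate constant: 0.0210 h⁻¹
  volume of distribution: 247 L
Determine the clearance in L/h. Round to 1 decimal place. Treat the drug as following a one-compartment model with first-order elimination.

5.2 L/h

CL = k × Vd = 0.0210 × 247 = 5.187 L/h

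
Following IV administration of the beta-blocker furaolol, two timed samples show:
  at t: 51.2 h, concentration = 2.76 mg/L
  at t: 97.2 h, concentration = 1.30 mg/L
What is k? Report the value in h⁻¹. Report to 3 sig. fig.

0.0164 h⁻¹

k = ln(C₁/C₂) / (t₂ − t₁) = ln(2.76/1.30) / (97.2 − 51.2)
  = 0.7529 / 46.00 = 0.01637 h⁻¹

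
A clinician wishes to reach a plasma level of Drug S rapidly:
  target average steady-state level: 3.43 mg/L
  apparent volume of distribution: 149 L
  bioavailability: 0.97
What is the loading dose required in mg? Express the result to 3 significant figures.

527 mg

LD = Css × Vd / F = 3.43 × 149 / 0.97 = 526.9 mg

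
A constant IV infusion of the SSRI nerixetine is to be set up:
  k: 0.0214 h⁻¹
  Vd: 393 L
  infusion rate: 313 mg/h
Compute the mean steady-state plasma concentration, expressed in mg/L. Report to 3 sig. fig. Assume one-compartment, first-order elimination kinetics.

CL = k × Vd = 0.02140 × 393 = 8.410 L/h
At steady state Css = R₀ / CL = 313 / 8.410 = 37.22 mg/L

37.2 mg/L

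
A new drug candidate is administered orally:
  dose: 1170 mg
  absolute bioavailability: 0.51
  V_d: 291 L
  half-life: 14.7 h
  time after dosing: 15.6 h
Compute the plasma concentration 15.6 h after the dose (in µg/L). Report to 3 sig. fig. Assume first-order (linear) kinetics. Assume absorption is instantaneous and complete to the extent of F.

Amount reaching circulation = F × Dose = 0.51 × 1170 = 596.7 mg
C₀ = F·Dose / Vd = 596.7 / 291 = 2.051 mg/L
k = ln2 / t½ = 0.693147 / 14.7 = 0.04715 h⁻¹
C = C₀ · e^(−k·t) = 2.051 × e^(−0.04715 × 15.6)
  = 2.051 × 0.4792 = 0.9828 mg/L
Convert: 0.9828 mg/L × 1000 = 982.8 µg/L

983 µg/L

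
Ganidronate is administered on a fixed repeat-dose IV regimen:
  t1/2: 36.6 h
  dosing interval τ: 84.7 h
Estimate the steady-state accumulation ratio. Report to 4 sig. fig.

1.252

k = ln2 / t½ = 0.693147 / 36.6 = 0.01894 h⁻¹
e^(−kτ) = e^(−0.01894 × 84.7) = 0.2010
Accumulation ratio R = 1 / (1 − e^(−kτ)) = 1 / (1 − 0.2010) = 1.252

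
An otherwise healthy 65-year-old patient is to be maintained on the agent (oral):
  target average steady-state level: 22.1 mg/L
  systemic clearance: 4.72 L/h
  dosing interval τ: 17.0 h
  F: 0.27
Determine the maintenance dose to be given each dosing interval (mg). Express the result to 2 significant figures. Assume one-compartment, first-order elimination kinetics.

At steady state, F × (Dose/τ) = Css × CL.
Dose = Css × CL × τ / F = 22.1 × 4.720 × 17.0 / 0.27 = 6568 mg

6600 mg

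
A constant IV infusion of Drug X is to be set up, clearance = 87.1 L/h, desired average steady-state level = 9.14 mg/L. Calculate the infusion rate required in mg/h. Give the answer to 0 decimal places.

796 mg/h

At steady state, infusion rate R₀ = Css × CL = 9.14 × 87.10 = 796.1 mg/h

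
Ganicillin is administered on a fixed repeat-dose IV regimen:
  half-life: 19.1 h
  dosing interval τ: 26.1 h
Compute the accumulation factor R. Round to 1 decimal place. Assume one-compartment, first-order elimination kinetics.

k = ln2 / t½ = 0.693147 / 19.1 = 0.03629 h⁻¹
e^(−kτ) = e^(−0.03629 × 26.1) = 0.3878
Accumulation ratio R = 1 / (1 − e^(−kτ)) = 1 / (1 − 0.3878) = 1.633

1.6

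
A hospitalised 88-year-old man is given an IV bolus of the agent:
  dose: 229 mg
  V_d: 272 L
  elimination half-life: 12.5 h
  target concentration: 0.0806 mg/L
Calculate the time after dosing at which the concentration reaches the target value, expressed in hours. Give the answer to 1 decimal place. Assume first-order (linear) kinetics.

C₀ = Dose / Vd = 229.0 / 272 = 0.8419 mg/L
k = ln2 / t½ = 0.693147 / 12.5 = 0.05545 h⁻¹
t = ln(C₀ / C) / k = ln(0.8419 / 0.0806) / 0.05545
  = ln(10.45) / 0.05545 = 2.347 / 0.05545 = 42.33 h

42.3 h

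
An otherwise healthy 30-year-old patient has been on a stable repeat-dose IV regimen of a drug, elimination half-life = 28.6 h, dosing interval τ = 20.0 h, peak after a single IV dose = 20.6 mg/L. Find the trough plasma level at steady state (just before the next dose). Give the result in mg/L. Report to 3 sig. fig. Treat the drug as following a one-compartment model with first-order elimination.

33.0 mg/L

k = ln2 / t½ = 0.693147 / 28.6 = 0.02424 h⁻¹
e^(−kτ) = e^(−0.02424 × 20.0) = 0.6158
Accumulation ratio R = 1 / (1 − e^(−kτ)) = 1 / (1 − 0.6158) = 2.603
Steady-state trough = C₀ × R × e^(−kτ) = 20.6 × 2.603 × 0.6158 = 33.02 mg/L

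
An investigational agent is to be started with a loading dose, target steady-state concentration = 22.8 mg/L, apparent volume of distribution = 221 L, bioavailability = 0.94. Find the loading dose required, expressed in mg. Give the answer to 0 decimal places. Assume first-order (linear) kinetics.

5360 mg

LD = Css × Vd / F = 22.8 × 221 / 0.94 = 5360 mg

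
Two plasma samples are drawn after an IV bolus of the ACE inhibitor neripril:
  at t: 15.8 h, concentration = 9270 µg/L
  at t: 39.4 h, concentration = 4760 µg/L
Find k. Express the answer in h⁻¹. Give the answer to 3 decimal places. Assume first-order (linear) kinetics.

k = ln(C₁/C₂) / (t₂ − t₁) = ln(9270/4760) / (39.4 − 15.8)
  = 0.6665 / 23.60 = 0.02824 h⁻¹

0.028 h⁻¹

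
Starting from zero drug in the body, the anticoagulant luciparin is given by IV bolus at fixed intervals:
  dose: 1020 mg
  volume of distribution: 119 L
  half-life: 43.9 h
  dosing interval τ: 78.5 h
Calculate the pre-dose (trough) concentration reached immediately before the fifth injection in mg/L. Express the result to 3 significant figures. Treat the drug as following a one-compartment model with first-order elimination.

3.47 mg/L

C₀ per dose = Dose / Vd = 1020 / 119 = 8.571 mg/L
k = ln2 / t½ = 0.693147 / 43.9 = 0.01579 h⁻¹
Fraction remaining after one interval: r = e^(−kτ) = e^(−0.01579 × 78.5) = 0.2895
Before dose 5, 4 doses have been given (aged 1τ, 2τ, 3τ, 4τ).
C_trough = C₀ × (r + r² + … + r^4) = C₀ × r(1−r^4)/(1−r)
        = 8.571 × 0.2895 × (1 − 0.007024) / (1 − 0.2895) = 3.468 mg/L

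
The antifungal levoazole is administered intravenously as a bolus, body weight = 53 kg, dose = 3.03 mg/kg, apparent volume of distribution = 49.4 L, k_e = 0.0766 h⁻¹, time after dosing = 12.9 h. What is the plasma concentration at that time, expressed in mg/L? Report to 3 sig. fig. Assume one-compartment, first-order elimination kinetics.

1.21 mg/L

Total dose = 3.03 × 53 = 160.6 mg
C₀ = Dose / Vd = 160.6 / 49.4 = 3.251 mg/L
C = C₀ · e^(−k·t) = 3.251 × e^(−0.07660 × 12.9)
  = 3.251 × 0.3723 = 1.210 mg/L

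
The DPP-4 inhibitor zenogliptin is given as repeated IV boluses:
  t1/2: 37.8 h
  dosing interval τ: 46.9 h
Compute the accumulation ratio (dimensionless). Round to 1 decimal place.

1.7

k = ln2 / t½ = 0.693147 / 37.8 = 0.01834 h⁻¹
e^(−kτ) = e^(−0.01834 × 46.9) = 0.4231
Accumulation ratio R = 1 / (1 − e^(−kτ)) = 1 / (1 − 0.4231) = 1.733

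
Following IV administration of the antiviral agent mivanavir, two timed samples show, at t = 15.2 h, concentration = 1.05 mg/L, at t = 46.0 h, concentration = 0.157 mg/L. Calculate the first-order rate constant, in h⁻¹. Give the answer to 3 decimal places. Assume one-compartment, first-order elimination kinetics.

0.062 h⁻¹

k = ln(C₁/C₂) / (t₂ − t₁) = ln(1.05/0.157) / (46.0 − 15.2)
  = 1.900 / 30.80 = 0.06169 h⁻¹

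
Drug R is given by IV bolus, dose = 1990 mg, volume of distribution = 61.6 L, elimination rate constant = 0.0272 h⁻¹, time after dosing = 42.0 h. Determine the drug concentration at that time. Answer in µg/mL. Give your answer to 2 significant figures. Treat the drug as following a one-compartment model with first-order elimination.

C₀ = Dose / Vd = 1990 / 61.6 = 32.31 mg/L
C = C₀ · e^(−k·t) = 32.31 × e^(−0.02720 × 42.0)
  = 32.31 × 0.3191 = 10.31 mg/L
(10.31 mg/L = 10.31 µg/mL)

10 µg/mL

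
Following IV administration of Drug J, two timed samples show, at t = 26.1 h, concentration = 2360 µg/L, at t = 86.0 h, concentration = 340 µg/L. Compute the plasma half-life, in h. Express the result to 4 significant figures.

21.43 h

k = ln(C₁/C₂) / (t₂ − t₁) = ln(2360/340) / (86.0 − 26.1)
  = 1.937 / 59.90 = 0.03234 h⁻¹
t½ = ln2 / k = 0.693147 / 0.03234 = 21.43 h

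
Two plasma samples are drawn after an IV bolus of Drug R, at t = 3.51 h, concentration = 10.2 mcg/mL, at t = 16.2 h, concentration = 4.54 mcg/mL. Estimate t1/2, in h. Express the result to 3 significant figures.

k = ln(C₁/C₂) / (t₂ − t₁) = ln(10.2/4.54) / (16.2 − 3.51)
  = 0.8095 / 12.69 = 0.06379 h⁻¹
t½ = ln2 / k = 0.693147 / 0.06379 = 10.87 h

10.9 h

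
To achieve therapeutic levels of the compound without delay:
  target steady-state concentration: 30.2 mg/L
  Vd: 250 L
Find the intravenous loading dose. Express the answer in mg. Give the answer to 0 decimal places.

LD = Css × Vd = 30.2 × 250 = 7550 mg

7550 mg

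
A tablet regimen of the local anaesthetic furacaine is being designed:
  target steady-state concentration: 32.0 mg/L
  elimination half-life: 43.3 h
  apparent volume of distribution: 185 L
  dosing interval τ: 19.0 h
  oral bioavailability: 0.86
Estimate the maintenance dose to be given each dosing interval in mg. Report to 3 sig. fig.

k = ln2 / t½ = 0.693147 / 43.3 = 0.01601 h⁻¹
CL = k × Vd = 0.01601 × 185 = 2.962 L/h
At steady state, F × (Dose/τ) = Css × CL.
Dose = Css × CL × τ / F = 32.0 × 2.962 × 19.0 / 0.86 = 2094 mg

2090 mg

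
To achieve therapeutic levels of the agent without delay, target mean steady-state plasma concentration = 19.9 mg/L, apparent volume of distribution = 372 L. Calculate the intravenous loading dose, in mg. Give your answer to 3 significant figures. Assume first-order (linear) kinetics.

LD = Css × Vd = 19.9 × 372 = 7403 mg

7400 mg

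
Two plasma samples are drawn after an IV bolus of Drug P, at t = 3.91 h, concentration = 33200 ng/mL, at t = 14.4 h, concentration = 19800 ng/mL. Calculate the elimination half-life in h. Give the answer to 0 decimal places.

14 h

k = ln(C₁/C₂) / (t₂ − t₁) = ln(33200/19800) / (14.4 − 3.91)
  = 0.5169 / 10.49 = 0.04928 h⁻¹
t½ = ln2 / k = 0.693147 / 0.04928 = 14.07 h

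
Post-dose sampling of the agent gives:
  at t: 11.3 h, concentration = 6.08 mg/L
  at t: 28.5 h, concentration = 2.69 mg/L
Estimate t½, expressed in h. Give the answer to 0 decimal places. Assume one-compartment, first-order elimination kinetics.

k = ln(C₁/C₂) / (t₂ − t₁) = ln(6.08/2.69) / (28.5 − 11.3)
  = 0.8155 / 17.20 = 0.04741 h⁻¹
t½ = ln2 / k = 0.693147 / 0.04741 = 14.62 h

15 h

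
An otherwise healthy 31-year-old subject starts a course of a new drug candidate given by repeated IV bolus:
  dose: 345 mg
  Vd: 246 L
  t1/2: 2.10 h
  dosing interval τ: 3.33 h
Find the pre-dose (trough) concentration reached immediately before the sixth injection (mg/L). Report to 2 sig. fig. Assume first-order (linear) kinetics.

0.70 mg/L

C₀ per dose = Dose / Vd = 345 / 246 = 1.402 mg/L
k = ln2 / t½ = 0.693147 / 2.10 = 0.3301 h⁻¹
Fraction remaining after one interval: r = e^(−kτ) = e^(−0.3301 × 3.33) = 0.3331
Before dose 6, 5 doses have been given (aged 1τ, 2τ, 3τ, 4τ, 5τ).
C_trough = C₀ × (r + r² + … + r^5) = C₀ × r(1−r^5)/(1−r)
        = 1.402 × 0.3331 × (1 − 0.004101) / (1 − 0.3331) = 0.6974 mg/L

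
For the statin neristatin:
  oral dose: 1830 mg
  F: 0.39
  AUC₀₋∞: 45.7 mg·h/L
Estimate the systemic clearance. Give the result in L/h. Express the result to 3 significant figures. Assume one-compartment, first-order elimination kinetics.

15.6 L/h

CL = F·Dose / AUC = 0.39 × 1830 / 45.7 = 15.62 L/h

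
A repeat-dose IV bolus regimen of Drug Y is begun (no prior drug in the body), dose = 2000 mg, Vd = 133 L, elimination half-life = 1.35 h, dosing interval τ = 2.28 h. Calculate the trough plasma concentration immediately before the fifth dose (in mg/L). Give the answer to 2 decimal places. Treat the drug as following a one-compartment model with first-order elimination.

6.70 mg/L

C₀ per dose = Dose / Vd = 2000 / 133 = 15.04 mg/L
k = ln2 / t½ = 0.693147 / 1.35 = 0.5134 h⁻¹
Fraction remaining after one interval: r = e^(−kτ) = e^(−0.5134 × 2.28) = 0.3102
Before dose 5, 4 doses have been given (aged 1τ, 2τ, 3τ, 4τ).
C_trough = C₀ × (r + r² + … + r^4) = C₀ × r(1−r^4)/(1−r)
        = 15.04 × 0.3102 × (1 − 0.009259) / (1 − 0.3102) = 6.701 mg/L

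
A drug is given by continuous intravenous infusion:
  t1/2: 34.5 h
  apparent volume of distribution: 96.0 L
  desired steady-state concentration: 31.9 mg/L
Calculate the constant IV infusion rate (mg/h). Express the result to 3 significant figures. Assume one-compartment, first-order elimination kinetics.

61.5 mg/h

k = ln2 / t½ = 0.693147 / 34.5 = 0.02009 h⁻¹
CL = k × Vd = 0.02009 × 96.0 = 1.929 L/h
At steady state, infusion rate R₀ = Css × CL = 31.9 × 1.929 = 61.54 mg/h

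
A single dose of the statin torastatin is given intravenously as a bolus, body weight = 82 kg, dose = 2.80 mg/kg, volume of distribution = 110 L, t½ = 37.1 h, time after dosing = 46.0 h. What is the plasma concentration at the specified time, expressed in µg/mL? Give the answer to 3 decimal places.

Total dose = 2.80 × 82 = 229.6 mg
C₀ = Dose / Vd = 229.6 / 110 = 2.087 mg/L
k = ln2 / t½ = 0.693147 / 37.1 = 0.01868 h⁻¹
C = C₀ · e^(−k·t) = 2.087 × e^(−0.01868 × 46.0)
  = 2.087 × 0.4235 = 0.8838 mg/L
(0.8838 mg/L = 0.8838 µg/mL)

0.884 µg/mL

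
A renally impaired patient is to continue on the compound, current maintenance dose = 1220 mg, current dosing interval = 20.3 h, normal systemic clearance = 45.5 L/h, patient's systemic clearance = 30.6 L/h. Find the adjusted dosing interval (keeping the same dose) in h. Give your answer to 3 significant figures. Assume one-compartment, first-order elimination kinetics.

30.2 h

To keep the same average steady-state level, dosing rate must scale with clearance.
CL ratio = 30.6 / 45.5 = 0.6725
New interval (same dose) = 20.3 / 0.6725 = 30.19 h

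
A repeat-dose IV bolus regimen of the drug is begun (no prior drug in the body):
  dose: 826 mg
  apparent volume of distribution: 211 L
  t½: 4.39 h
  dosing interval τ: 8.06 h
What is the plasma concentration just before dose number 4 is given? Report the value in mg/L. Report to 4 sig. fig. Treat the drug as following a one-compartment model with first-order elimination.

1.490 mg/L

C₀ per dose = Dose / Vd = 826 / 211 = 3.915 mg/L
k = ln2 / t½ = 0.693147 / 4.39 = 0.1579 h⁻¹
Fraction remaining after one interval: r = e^(−kτ) = e^(−0.1579 × 8.06) = 0.2801
Before dose 4, 3 doses have been given (aged 1τ, 2τ, 3τ).
C_trough = C₀ × (r + r² + … + r^3) = C₀ × r(1−r^3)/(1−r)
        = 3.915 × 0.2801 × (1 − 0.02198) / (1 − 0.2801) = 1.490 mg/L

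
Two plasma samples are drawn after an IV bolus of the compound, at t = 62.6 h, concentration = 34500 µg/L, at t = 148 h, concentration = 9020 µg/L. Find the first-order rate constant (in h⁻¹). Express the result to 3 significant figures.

0.0157 h⁻¹

k = ln(C₁/C₂) / (t₂ − t₁) = ln(34500/9020) / (148 − 62.6)
  = 1.342 / 85.40 = 0.01571 h⁻¹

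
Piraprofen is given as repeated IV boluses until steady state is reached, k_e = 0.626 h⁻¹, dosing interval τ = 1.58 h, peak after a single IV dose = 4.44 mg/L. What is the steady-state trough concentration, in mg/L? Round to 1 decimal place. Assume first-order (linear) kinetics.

2.6 mg/L

e^(−kτ) = e^(−0.6260 × 1.58) = 0.3719
Accumulation ratio R = 1 / (1 − e^(−kτ)) = 1 / (1 − 0.3719) = 1.592
Steady-state trough = C₀ × R × e^(−kτ) = 4.44 × 1.592 × 0.3719 = 2.629 mg/L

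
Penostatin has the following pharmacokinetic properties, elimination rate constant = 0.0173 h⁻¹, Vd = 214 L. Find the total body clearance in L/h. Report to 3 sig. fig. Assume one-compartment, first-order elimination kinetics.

CL = k × Vd = 0.0173 × 214 = 3.702 L/h

3.70 L/h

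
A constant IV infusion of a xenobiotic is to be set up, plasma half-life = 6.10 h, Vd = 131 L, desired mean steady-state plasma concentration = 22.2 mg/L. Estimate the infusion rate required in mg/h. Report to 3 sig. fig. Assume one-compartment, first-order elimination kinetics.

330 mg/h

k = ln2 / t½ = 0.693147 / 6.10 = 0.1136 h⁻¹
CL = k × Vd = 0.1136 × 131 = 14.88 L/h
At steady state, infusion rate R₀ = Css × CL = 22.2 × 14.88 = 330.3 mg/h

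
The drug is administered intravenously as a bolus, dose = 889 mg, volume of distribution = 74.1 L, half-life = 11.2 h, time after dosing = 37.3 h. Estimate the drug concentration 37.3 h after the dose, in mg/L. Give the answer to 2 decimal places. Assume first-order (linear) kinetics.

C₀ = Dose / Vd = 889.0 / 74.1 = 12.00 mg/L
k = ln2 / t½ = 0.693147 / 11.2 = 0.06189 h⁻¹
C = C₀ · e^(−k·t) = 12.00 × e^(−0.06189 × 37.3)
  = 12.00 × 0.09941 = 1.193 mg/L

1.19 mg/L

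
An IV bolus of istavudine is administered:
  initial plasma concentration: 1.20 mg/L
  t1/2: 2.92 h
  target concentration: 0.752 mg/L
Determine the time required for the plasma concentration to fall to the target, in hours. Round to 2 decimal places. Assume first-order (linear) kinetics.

1.97 h

k = ln2 / t½ = 0.693147 / 2.92 = 0.2374 h⁻¹
t = ln(C₀ / C) / k = ln(1.200 / 0.752) / 0.2374
  = ln(1.596) / 0.2374 = 0.4675 / 0.2374 = 1.969 h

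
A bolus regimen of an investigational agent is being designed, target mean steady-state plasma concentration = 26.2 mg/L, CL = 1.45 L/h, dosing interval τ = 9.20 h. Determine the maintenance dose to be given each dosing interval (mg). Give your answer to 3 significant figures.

At steady state, Dose/τ = Css × CL.
Dose = Css × CL × τ = 26.2 × 1.450 × 9.20 = 349.5 mg

350 mg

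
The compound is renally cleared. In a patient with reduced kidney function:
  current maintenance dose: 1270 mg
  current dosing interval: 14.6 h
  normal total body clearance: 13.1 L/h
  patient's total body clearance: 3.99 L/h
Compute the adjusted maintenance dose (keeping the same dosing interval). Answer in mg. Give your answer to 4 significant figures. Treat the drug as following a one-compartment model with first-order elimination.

386.8 mg

To keep the same average steady-state level, dosing rate must scale with clearance.
CL ratio = 3.99 / 13.1 = 0.3046
New dose (same interval) = 1270 × 0.3046 = 386.8 mg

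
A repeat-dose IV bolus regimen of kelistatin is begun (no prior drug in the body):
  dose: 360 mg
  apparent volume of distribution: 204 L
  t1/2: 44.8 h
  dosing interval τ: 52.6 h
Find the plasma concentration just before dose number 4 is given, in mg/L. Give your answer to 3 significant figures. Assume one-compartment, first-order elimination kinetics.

C₀ per dose = Dose / Vd = 360 / 204 = 1.765 mg/L
k = ln2 / t½ = 0.693147 / 44.8 = 0.01547 h⁻¹
Fraction remaining after one interval: r = e^(−kτ) = e^(−0.01547 × 52.6) = 0.4432
Before dose 4, 3 doses have been given (aged 1τ, 2τ, 3τ).
C_trough = C₀ × (r + r² + … + r^3) = C₀ × r(1−r^3)/(1−r)
        = 1.765 × 0.4432 × (1 − 0.08706) / (1 − 0.4432) = 1.283 mg/L

1.28 mg/L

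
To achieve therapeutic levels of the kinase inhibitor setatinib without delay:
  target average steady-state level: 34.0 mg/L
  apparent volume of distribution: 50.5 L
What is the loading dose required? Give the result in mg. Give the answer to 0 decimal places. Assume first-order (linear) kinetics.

LD = Css × Vd = 34.0 × 50.5 = 1717 mg

1717 mg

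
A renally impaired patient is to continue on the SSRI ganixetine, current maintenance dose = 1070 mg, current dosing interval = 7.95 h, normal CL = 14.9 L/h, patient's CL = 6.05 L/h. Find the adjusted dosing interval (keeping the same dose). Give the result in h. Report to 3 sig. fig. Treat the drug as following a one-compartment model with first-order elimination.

19.6 h

To keep the same average steady-state level, dosing rate must scale with clearance.
CL ratio = 6.05 / 14.9 = 0.4060
New interval (same dose) = 7.95 / 0.4060 = 19.58 h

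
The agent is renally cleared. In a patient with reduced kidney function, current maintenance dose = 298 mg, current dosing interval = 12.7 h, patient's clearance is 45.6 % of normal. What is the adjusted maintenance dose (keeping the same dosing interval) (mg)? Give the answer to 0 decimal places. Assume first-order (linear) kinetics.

136 mg

To keep the same average steady-state level, dosing rate must scale with clearance.
CL ratio = 45.6 / 100 = 0.4560
New dose (same interval) = 298 × 0.4560 = 135.9 mg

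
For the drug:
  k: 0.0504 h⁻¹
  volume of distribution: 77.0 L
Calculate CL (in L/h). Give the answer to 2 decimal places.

3.88 L/h

CL = k × Vd = 0.0504 × 77.0 = 3.881 L/h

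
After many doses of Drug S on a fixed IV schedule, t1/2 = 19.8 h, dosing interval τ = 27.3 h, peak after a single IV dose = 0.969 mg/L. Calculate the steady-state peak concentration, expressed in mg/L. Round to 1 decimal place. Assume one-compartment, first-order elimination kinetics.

k = ln2 / t½ = 0.693147 / 19.8 = 0.03501 h⁻¹
e^(−kτ) = e^(−0.03501 × 27.3) = 0.3845
Accumulation ratio R = 1 / (1 − e^(−kτ)) = 1 / (1 − 0.3845) = 1.625
Steady-state peak = C₀ × R = 0.969 × 1.625 = 1.575 mg/L

1.6 mg/L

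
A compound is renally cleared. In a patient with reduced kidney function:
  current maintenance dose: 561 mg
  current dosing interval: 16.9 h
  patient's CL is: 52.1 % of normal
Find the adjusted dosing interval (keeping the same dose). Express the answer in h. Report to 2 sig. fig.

To keep the same average steady-state level, dosing rate must scale with clearance.
CL ratio = 52.1 / 100 = 0.5210
New interval (same dose) = 16.9 / 0.5210 = 32.44 h

32 h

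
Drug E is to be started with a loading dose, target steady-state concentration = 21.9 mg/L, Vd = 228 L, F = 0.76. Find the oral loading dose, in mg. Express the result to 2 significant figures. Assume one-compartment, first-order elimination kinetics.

LD = Css × Vd / F = 21.9 × 228 / 0.76 = 6570 mg

6600 mg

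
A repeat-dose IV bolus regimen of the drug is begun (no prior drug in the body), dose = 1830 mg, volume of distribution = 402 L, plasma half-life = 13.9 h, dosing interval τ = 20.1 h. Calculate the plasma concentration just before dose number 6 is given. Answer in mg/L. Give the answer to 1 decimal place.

2.6 mg/L

C₀ per dose = Dose / Vd = 1830 / 402 = 4.552 mg/L
k = ln2 / t½ = 0.693147 / 13.9 = 0.04987 h⁻¹
Fraction remaining after one interval: r = e^(−kτ) = e^(−0.04987 × 20.1) = 0.3670
Before dose 6, 5 doses have been given (aged 1τ, 2τ, 3τ, 4τ, 5τ).
C_trough = C₀ × (r + r² + … + r^5) = C₀ × r(1−r^5)/(1−r)
        = 4.552 × 0.3670 × (1 − 0.006658) / (1 − 0.3670) = 2.622 mg/L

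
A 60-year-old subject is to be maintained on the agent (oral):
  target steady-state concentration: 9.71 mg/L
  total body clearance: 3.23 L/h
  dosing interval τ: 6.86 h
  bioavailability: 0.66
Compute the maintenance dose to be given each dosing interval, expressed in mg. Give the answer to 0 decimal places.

At steady state, F × (Dose/τ) = Css × CL.
Dose = Css × CL × τ / F = 9.71 × 3.230 × 6.86 / 0.66 = 326.0 mg

326 mg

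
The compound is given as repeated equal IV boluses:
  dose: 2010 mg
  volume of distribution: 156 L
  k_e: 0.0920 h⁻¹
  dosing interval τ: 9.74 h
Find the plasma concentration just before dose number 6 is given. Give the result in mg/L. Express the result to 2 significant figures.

8.8 mg/L

C₀ per dose = Dose / Vd = 2010 / 156 = 12.88 mg/L
Fraction remaining after one interval: r = e^(−kτ) = e^(−0.09200 × 9.74) = 0.4082
Before dose 6, 5 doses have been given (aged 1τ, 2τ, 3τ, 4τ, 5τ).
C_trough = C₀ × (r + r² + … + r^5) = C₀ × r(1−r^5)/(1−r)
        = 12.88 × 0.4082 × (1 − 0.01133) / (1 − 0.4082) = 8.783 mg/L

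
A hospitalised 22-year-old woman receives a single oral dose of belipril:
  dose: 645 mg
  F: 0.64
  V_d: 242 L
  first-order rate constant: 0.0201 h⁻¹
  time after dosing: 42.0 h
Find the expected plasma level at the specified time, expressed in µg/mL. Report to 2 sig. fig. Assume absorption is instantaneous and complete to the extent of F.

0.73 µg/mL

Amount reaching circulation = F × Dose = 0.64 × 645.0 = 412.8 mg
C₀ = F·Dose / Vd = 412.8 / 242 = 1.706 mg/L
C = C₀ · e^(−k·t) = 1.706 × e^(−0.02010 × 42.0)
  = 1.706 × 0.4299 = 0.7334 mg/L
(0.7334 mg/L = 0.7334 µg/mL)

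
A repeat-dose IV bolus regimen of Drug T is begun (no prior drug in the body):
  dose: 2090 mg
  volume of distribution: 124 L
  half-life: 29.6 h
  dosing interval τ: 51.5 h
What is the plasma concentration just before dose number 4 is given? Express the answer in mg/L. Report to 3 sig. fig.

C₀ per dose = Dose / Vd = 2090 / 124 = 16.85 mg/L
k = ln2 / t½ = 0.693147 / 29.6 = 0.02342 h⁻¹
Fraction remaining after one interval: r = e^(−kτ) = e^(−0.02342 × 51.5) = 0.2994
Before dose 4, 3 doses have been given (aged 1τ, 2τ, 3τ).
C_trough = C₀ × (r + r² + … + r^3) = C₀ × r(1−r^3)/(1−r)
        = 16.85 × 0.2994 × (1 − 0.02684) / (1 − 0.2994) = 7.008 mg/L

7.01 mg/L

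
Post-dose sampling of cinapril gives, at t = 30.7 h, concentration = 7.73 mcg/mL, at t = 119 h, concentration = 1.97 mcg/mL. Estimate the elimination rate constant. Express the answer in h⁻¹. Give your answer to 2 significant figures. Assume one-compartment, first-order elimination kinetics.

k = ln(C₁/C₂) / (t₂ − t₁) = ln(7.73/1.97) / (119 − 30.7)
  = 1.367 / 88.30 = 0.01548 h⁻¹

0.015 h⁻¹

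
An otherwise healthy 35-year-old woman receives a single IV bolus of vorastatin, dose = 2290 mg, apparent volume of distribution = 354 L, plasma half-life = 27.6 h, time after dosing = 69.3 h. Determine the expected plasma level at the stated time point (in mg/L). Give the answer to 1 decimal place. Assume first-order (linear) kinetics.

C₀ = Dose / Vd = 2290 / 354 = 6.469 mg/L
k = ln2 / t½ = 0.693147 / 27.6 = 0.02511 h⁻¹
C = C₀ · e^(−k·t) = 6.469 × e^(−0.02511 × 69.3)
  = 6.469 × 0.1755 = 1.135 mg/L

1.1 mg/L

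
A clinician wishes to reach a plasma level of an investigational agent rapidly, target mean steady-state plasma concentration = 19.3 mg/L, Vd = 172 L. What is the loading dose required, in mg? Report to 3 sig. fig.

LD = Css × Vd = 19.3 × 172 = 3320 mg

3320 mg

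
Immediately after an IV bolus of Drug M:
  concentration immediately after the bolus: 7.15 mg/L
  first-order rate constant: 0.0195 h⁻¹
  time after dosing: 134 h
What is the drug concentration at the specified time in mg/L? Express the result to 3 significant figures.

0.524 mg/L

C = C₀ · e^(−k·t) = 7.150 × e^(−0.01950 × 134)
  = 7.150 × 0.07331 = 0.5242 mg/L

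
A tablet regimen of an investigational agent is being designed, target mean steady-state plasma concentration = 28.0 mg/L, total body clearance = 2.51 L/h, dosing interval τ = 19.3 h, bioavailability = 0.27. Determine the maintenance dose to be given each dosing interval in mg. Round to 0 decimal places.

At steady state, F × (Dose/τ) = Css × CL.
Dose = Css × CL × τ / F = 28.0 × 2.510 × 19.3 / 0.27 = 5024 mg

5024 mg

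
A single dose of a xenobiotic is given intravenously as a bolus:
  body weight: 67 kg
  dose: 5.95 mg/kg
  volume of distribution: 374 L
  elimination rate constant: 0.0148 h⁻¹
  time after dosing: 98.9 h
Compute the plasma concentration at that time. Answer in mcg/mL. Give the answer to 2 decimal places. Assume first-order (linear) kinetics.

Total dose = 5.95 × 67 = 398.7 mg
C₀ = Dose / Vd = 398.7 / 374 = 1.066 mg/L
C = C₀ · e^(−k·t) = 1.066 × e^(−0.01480 × 98.9)
  = 1.066 × 0.2314 = 0.2467 mg/L
(0.2467 mg/L = 0.2467 mcg/mL)

0.25 mcg/mL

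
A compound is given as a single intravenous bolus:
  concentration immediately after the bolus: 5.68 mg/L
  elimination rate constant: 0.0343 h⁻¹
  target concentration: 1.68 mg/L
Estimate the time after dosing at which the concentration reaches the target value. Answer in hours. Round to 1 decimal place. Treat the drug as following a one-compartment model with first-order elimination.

t = ln(C₀ / C) / k = ln(5.680 / 1.68) / 0.03430
  = ln(3.381) / 0.03430 = 1.218 / 0.03430 = 35.51 h

35.5 h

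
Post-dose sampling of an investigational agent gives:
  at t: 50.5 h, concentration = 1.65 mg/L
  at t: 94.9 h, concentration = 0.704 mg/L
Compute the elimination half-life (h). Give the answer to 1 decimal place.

36.1 h

k = ln(C₁/C₂) / (t₂ − t₁) = ln(1.65/0.704) / (94.9 − 50.5)
  = 0.8518 / 44.40 = 0.01918 h⁻¹
t½ = ln2 / k = 0.693147 / 0.01918 = 36.14 h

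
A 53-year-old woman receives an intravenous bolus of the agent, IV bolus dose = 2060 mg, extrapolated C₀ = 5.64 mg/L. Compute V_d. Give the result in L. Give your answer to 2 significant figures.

Vd = Dose / C₀ = 2060 / 5.64 = 365.2 L

370 L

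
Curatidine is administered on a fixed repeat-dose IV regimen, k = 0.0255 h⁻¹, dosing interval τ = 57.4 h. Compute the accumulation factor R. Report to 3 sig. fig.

1.30

e^(−kτ) = e^(−0.02550 × 57.4) = 0.2314
Accumulation ratio R = 1 / (1 − e^(−kτ)) = 1 / (1 − 0.2314) = 1.301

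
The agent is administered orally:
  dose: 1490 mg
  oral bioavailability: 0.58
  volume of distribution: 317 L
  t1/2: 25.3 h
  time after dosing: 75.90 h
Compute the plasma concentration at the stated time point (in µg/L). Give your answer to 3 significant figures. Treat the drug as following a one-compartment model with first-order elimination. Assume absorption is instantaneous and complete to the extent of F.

341 µg/L

Amount reaching circulation = F × Dose = 0.58 × 1490 = 864.2 mg
C₀ = F·Dose / Vd = 864.2 / 317 = 2.726 mg/L
k = ln2 / t½ = 0.693147 / 25.3 = 0.02740 h⁻¹
t / t½ = 75.90 / 25.3 = 3 half-lives
C = C₀ × (1/2)^3 = 2.726 × 0.1250 = 0.3408 mg/L
Convert: 0.3408 mg/L × 1000 = 340.8 µg/L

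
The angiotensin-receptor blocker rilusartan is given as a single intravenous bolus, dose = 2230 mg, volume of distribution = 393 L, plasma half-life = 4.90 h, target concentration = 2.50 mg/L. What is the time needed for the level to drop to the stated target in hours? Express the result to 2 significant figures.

C₀ = Dose / Vd = 2230 / 393 = 5.674 mg/L
k = ln2 / t½ = 0.693147 / 4.90 = 0.1415 h⁻¹
t = ln(C₀ / C) / k = ln(5.674 / 2.50) / 0.1415
  = ln(2.270) / 0.1415 = 0.8198 / 0.1415 = 5.794 h

5.8 h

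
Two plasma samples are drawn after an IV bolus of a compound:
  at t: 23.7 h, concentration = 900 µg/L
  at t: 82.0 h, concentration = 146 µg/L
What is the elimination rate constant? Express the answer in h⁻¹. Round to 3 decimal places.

k = ln(C₁/C₂) / (t₂ − t₁) = ln(900/146) / (82.0 − 23.7)
  = 1.819 / 58.30 = 0.03120 h⁻¹

0.031 h⁻¹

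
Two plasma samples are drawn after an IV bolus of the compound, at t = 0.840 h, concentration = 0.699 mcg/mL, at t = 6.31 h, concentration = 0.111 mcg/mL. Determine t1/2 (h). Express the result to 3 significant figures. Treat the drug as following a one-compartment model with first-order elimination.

2.06 h

k = ln(C₁/C₂) / (t₂ − t₁) = ln(0.699/0.111) / (6.31 − 0.840)
  = 1.840 / 5.470 = 0.3364 h⁻¹
t½ = ln2 / k = 0.693147 / 0.3364 = 2.060 h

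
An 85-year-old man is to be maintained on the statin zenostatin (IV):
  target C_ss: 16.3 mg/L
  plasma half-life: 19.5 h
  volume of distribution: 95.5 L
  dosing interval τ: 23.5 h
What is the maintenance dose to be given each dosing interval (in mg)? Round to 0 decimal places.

1300 mg

k = ln2 / t½ = 0.693147 / 19.5 = 0.03555 h⁻¹
CL = k × Vd = 0.03555 × 95.5 = 3.395 L/h
At steady state, Dose/τ = Css × CL.
Dose = Css × CL × τ = 16.3 × 3.395 × 23.5 = 1300 mg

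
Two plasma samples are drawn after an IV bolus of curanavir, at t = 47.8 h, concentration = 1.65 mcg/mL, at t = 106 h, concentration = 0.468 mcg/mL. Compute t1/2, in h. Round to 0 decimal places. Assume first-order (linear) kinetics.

32 h

k = ln(C₁/C₂) / (t₂ − t₁) = ln(1.65/0.468) / (106 − 47.8)
  = 1.260 / 58.20 = 0.02165 h⁻¹
t½ = ln2 / k = 0.693147 / 0.02165 = 32.02 h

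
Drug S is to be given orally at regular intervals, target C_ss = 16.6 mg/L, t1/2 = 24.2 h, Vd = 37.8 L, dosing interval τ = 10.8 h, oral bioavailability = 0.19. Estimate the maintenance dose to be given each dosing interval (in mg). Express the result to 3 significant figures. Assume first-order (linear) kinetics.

1020 mg

k = ln2 / t½ = 0.693147 / 24.2 = 0.02864 h⁻¹
CL = k × Vd = 0.02864 × 37.8 = 1.083 L/h
At steady state, F × (Dose/τ) = Css × CL.
Dose = Css × CL × τ / F = 16.6 × 1.083 × 10.8 / 0.19 = 1022 mg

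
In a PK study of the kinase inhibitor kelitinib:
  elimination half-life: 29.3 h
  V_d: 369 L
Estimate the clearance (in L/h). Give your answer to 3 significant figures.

8.73 L/h

k = ln2 / t½ = 0.693147 / 29.3 = 0.02366 h⁻¹
CL = k × Vd = 0.02366 × 369 = 8.731 L/h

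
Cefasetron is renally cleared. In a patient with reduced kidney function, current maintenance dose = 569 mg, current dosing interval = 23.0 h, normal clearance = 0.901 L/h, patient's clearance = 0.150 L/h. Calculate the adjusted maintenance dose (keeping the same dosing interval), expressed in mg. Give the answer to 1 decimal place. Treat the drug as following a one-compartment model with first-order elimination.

To keep the same average steady-state level, dosing rate must scale with clearance.
CL ratio = 0.150 / 0.901 = 0.1665
New dose (same interval) = 569 × 0.1665 = 94.74 mg

94.7 mg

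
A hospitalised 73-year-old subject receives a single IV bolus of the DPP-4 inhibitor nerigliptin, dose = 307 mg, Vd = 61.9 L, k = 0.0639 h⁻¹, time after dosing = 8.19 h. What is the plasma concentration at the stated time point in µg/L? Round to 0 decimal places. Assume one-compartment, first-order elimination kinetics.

C₀ = Dose / Vd = 307.0 / 61.9 = 4.960 mg/L
C = C₀ · e^(−k·t) = 4.960 × e^(−0.06390 × 8.19)
  = 4.960 × 0.5925 = 2.939 mg/L
Convert: 2.939 mg/L × 1000 = 2939 µg/L

2939 µg/L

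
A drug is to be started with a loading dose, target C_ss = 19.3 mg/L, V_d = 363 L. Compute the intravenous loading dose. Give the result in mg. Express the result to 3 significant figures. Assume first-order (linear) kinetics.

7010 mg

LD = Css × Vd = 19.3 × 363 = 7006 mg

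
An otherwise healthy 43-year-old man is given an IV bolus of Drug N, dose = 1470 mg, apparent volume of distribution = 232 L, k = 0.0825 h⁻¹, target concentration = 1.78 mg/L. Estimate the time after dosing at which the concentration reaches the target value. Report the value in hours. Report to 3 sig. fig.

C₀ = Dose / Vd = 1470 / 232 = 6.336 mg/L
t = ln(C₀ / C) / k = ln(6.336 / 1.78) / 0.08250
  = ln(3.560) / 0.08250 = 1.270 / 0.08250 = 15.39 h

15.4 h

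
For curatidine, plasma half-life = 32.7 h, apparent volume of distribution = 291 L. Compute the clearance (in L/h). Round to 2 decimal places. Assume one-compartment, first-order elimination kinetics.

6.17 L/h

k = ln2 / t½ = 0.693147 / 32.7 = 0.02120 h⁻¹
CL = k × Vd = 0.02120 × 291 = 6.169 L/h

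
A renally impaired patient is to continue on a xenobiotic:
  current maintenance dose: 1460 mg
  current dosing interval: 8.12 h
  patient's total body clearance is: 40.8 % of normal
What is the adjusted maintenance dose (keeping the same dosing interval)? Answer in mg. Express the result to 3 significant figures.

596 mg

To keep the same average steady-state level, dosing rate must scale with clearance.
CL ratio = 40.8 / 100 = 0.4080
New dose (same interval) = 1460 × 0.4080 = 595.7 mg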